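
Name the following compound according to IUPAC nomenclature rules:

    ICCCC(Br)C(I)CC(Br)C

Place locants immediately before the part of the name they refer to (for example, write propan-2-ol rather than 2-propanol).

The parent chain contains 8 carbons (octane).
The numbering direction is chosen so that the substituent locant set {1,4,5,7} is lower than {2,4,5,8} at the first point of difference.
With this numbering: bromo groups at C-4 and C-7; iodo groups at C-1 and C-5.
The substituents are ordered alphabetically, ignoring any di-/tri- multipliers.
The name is 4,7-dibromo-1,5-diiodooctane.

4,7-dibromo-1,5-diiodooctane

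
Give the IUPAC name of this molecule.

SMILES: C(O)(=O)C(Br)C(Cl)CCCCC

Counting along the main chain through the –COOH group gives 8 carbons: the parent is octane.
A carboxylic acid (terminal –COOH) is the principal characteristic group, giving the suffix -oic acid.
The numbering direction is chosen so that the carboxylic acid carbon is C-1 by definition.
With this numbering: a bromo group at C-2; a chloro group at C-3.
Substituent prefixes are cited in alphabetical order (multiplying prefixes like di-/tri- are ignored for ordering).
Putting it together: 2-bromo-3-chlorooctanoic acid.

2-bromo-3-chlorooctanoic acid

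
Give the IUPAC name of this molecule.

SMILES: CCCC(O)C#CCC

oct-5-yn-4-ol

The longest chain bearing the –OH group and the multiple bond is 8 carbons long (octane).
The principal characteristic group is an alcohol (–OH), named with the suffix -ol.
A C≡C triple bond in the chain gives the infix -yne-.
The numbering direction is chosen so that numbering from this end puts the hydroxyl group at C-4 rather than C-5.
This places the hydroxyl at C-4; the triple bond between C-5 and C-6.
Putting it together: oct-5-yn-4-ol.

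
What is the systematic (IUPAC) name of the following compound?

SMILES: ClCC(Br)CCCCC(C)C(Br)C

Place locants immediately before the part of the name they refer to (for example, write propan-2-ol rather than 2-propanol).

2,8-dibromo-1-chloro-7-methylnonane

The parent chain contains 9 carbons (nonane).
The numbering direction is chosen so that the substituent locant set {1,2,7,8} is lower than {2,3,8,9} at the first point of difference.
That gives bromo groups at C-2 and C-8; a chloro group at C-1; a methyl group at C-7.
Prefixes are listed alphabetically: bromo, chloro, methyl.
Putting it together: 2,8-dibromo-1-chloro-7-methylnonane.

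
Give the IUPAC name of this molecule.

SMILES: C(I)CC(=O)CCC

The longest carbon chain that includes the carbonyl has 6 carbons, so the parent hydride is hexane.
The highest-priority functional group is a ketone (C=O on an internal carbon), so the name ends in -one.
Number the chain so that numbering from this end puts the carbonyl group at C-3 rather than C-4.
With this numbering: the carbonyl at C-3; an iodo group at C-1.
Assembling the pieces gives 1-iodohexan-3-one.

1-iodohexan-3-one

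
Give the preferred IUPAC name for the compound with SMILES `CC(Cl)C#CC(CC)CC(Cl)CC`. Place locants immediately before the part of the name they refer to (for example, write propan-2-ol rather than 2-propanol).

2,7-dichloro-5-ethylnon-3-yne

The longest chain bearing the multiple bond is 9 carbons long (nonane).
A C≡C triple bond in the chain gives the infix -yne-.
Number the chain so that numbering from this end puts the triple bond at C-3 rather than C-6.
With this numbering: the triple bond between C-3 and C-4; chloro groups at C-2 and C-7; an ethyl group at C-5.
Substituent prefixes are cited in alphabetical order (multiplying prefixes like di-/tri- are ignored for ordering).
The name is 2,7-dichloro-5-ethylnon-3-yne.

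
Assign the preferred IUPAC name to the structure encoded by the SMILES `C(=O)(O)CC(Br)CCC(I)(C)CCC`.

3-bromo-6-iodo-6-methylnonanoic acid

Counting along the main chain through the –COOH group gives 9 carbons: the parent is nonane.
A carboxylic acid (terminal –COOH) is the principal characteristic group, giving the suffix -oic acid.
Choose the numbering such that the carboxylic acid carbon is C-1 by definition.
With this numbering: a bromo group at C-3; an iodo group at C-6; a methyl group at C-6.
The substituents are ordered alphabetically, ignoring any di-/tri- multipliers.
Putting it together: 3-bromo-6-iodo-6-methylnonanoic acid.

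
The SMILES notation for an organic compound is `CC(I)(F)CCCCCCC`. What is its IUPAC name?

The longest carbon chain is 9 atoms: the parent is nonane.
Number the chain so that the substituent locant set {2,2} is lower than {8,8} at the first point of difference.
That gives a fluoro group at C-2; an iodo group at C-2.
Prefixes are listed alphabetically: fluoro, iodo.
Assembling the pieces gives 2-fluoro-2-iodononane.

2-fluoro-2-iodononane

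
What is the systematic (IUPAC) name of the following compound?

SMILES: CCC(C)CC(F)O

The longest carbon chain that includes the –OH group has 5 carbons, so the parent hydride is pentane.
An alcohol (–OH) is the principal characteristic group, giving the suffix -ol.
Number the chain so that numbering from this end puts the hydroxyl group at C-1 rather than C-5.
This places the hydroxyl at C-1; a fluoro group at C-1; a methyl group at C-3.
The substituents are ordered alphabetically, ignoring any di-/tri- multipliers.
The name is 1-fluoro-3-methylpentan-1-ol.

1-fluoro-3-methylpentan-1-ol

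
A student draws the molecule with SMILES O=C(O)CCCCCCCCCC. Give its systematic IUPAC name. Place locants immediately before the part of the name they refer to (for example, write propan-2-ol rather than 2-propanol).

undecanoic acid

The longest carbon chain that includes the –COOH group has 11 carbons, so the parent hydride is undecane.
A carboxylic acid (terminal –COOH) is the principal characteristic group, giving the suffix -oic acid.
Number the chain so that the carboxylic acid carbon is C-1 by definition.
The name is undecanoic acid.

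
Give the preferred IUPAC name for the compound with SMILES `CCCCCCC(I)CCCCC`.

6-iodododecane

The longest continuous carbon chain has 12 atoms, so the parent hydride is dodecane.
Number the chain so that the substituent locant set {6} is lower than {7} at the first point of difference.
That gives an iodo group at C-6.
The name is 6-iodododecane.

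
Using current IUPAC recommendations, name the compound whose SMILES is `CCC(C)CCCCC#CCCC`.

10-methyldodec-4-yne

Counting along the main chain through the multiple bond gives 12 carbons: the parent is dodecane.
A C≡C triple bond in the chain gives the infix -yne-.
Choose the numbering such that numbering from this end puts the triple bond at C-4 rather than C-8.
This places the triple bond between C-4 and C-5; a methyl group at C-10.
Putting it together: 10-methyldodec-4-yne.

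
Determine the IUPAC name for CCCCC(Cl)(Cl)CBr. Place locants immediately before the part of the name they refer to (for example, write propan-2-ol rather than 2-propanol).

The parent chain contains 6 carbons (hexane).
Choose the numbering such that the substituent locant set {1,2,2} is lower than {5,5,6} at the first point of difference.
That gives a bromo group at C-1; two chloro groups at C-2.
Substituent prefixes are cited in alphabetical order (multiplying prefixes like di-/tri- are ignored for ordering).
Assembling the pieces gives 1-bromo-2,2-dichlorohexane.

1-bromo-2,2-dichlorohexane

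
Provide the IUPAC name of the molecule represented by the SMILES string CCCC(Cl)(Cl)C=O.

2,2-dichloropentanal

The longest chain bearing the –CHO group is 5 carbons long (pentane).
The highest-priority functional group is an aldehyde (terminal –CHO), so the name ends in -al.
The numbering direction is chosen so that the aldehyde carbon is C-1 by definition.
That gives two chloro groups at C-2.
The name is 2,2-dichloropentanal.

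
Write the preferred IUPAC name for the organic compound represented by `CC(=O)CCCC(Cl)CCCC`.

The longest chain bearing the carbonyl is 10 carbons long (decane).
A ketone (C=O on an internal carbon) is the principal characteristic group, giving the suffix -one.
Number the chain so that numbering from this end puts the carbonyl group at C-2 rather than C-9.
That gives the carbonyl at C-2; a chloro group at C-6.
The name is 6-chlorodecan-2-one.

6-chlorodecan-2-one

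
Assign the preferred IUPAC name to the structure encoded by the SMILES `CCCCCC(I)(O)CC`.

The longest chain bearing the –OH group is 8 carbons long (octane).
An alcohol (–OH) is the principal characteristic group, giving the suffix -ol.
The numbering direction is chosen so that numbering from this end puts the hydroxyl group at C-3 rather than C-6.
With this numbering: the hydroxyl at C-3; an iodo group at C-3.
Assembling the pieces gives 3-iodooctan-3-ol.

3-iodooctan-3-ol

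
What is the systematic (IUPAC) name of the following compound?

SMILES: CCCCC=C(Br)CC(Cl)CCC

6-bromo-8-chloroundec-5-ene

The longest chain bearing the multiple bond is 11 carbons long (undecane).
A C=C double bond in the chain gives the infix -ene-.
Choose the numbering such that numbering from this end puts the double bond at C-5 rather than C-6.
That gives the double bond between C-5 and C-6; a bromo group at C-6; a chloro group at C-8.
Substituent prefixes are cited in alphabetical order (multiplying prefixes like di-/tri- are ignored for ordering).
Assembling the pieces gives 6-bromo-8-chloroundec-5-ene.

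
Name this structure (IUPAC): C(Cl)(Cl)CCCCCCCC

The parent chain contains 9 carbons (nonane).
Choose the numbering such that the substituent locant set {1,1} is lower than {9,9} at the first point of difference.
That gives two chloro groups at C-1.
Assembling the pieces gives 1,1-dichlorononane.

1,1-dichlorononane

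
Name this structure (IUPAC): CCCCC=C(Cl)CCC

The longest carbon chain that includes the multiple bond has 9 carbons, so the parent hydride is nonane.
A C=C double bond in the chain gives the infix -ene-.
Choose the numbering such that numbering from this end puts the double bond at C-4 rather than C-5.
With this numbering: the double bond between C-4 and C-5; a chloro group at C-4.
Assembling the pieces gives 4-chloronon-4-ene.

4-chloronon-4-ene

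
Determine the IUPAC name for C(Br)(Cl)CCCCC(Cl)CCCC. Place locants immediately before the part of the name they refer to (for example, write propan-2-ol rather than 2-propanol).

1-bromo-1,6-dichlorodecane

The longest continuous carbon chain has 10 atoms, so the parent hydride is decane.
Choose the numbering such that the substituent locant set {1,1,6} is lower than {5,10,10} at the first point of difference.
That gives a bromo group at C-1; chloro groups at C-1 and C-6.
Prefixes are listed alphabetically: bromo, chloro.
The name is 1-bromo-1,6-dichlorodecane.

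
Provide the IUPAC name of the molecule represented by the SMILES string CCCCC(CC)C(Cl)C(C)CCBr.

1-bromo-4-chloro-5-ethyl-3-methylnonane

The longest carbon chain is 9 atoms: the parent is nonane.
Choose the numbering such that the substituent locant set {1,3,4,5} is lower than {5,6,7,9} at the first point of difference.
That gives a bromo group at C-1; a chloro group at C-4; an ethyl group at C-5; a methyl group at C-3.
Substituent prefixes are cited in alphabetical order (multiplying prefixes like di-/tri- are ignored for ordering).
The name is 1-bromo-4-chloro-5-ethyl-3-methylnonane.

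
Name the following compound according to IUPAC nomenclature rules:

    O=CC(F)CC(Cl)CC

4-chloro-2-fluorohexanal

The longest carbon chain that includes the –CHO group has 6 carbons, so the parent hydride is hexane.
An aldehyde (terminal –CHO) is the principal characteristic group, giving the suffix -al.
The numbering direction is chosen so that the aldehyde carbon is C-1 by definition.
That gives a chloro group at C-4; a fluoro group at C-2.
The substituents are ordered alphabetically, ignoring any di-/tri- multipliers.
The name is 4-chloro-2-fluorohexanal.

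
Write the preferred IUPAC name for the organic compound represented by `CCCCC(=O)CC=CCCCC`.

Counting along the main chain through the carbonyl and the multiple bond gives 12 carbons: the parent is dodecane.
The principal characteristic group is a ketone (C=O on an internal carbon), named with the suffix -one.
A C=C double bond in the chain gives the infix -ene-.
Number the chain so that numbering from this end puts the carbonyl group at C-5 rather than C-8.
That gives the carbonyl at C-5; the double bond between C-7 and C-8.
Putting it together: dodec-7-en-5-one.

dodec-7-en-5-one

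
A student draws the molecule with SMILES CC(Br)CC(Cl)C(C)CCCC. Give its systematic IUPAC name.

The longest continuous carbon chain has 9 atoms, so the parent hydride is nonane.
Choose the numbering such that the substituent locant set {2,4,5} is lower than {5,6,8} at the first point of difference.
That gives a bromo group at C-2; a chloro group at C-4; a methyl group at C-5.
Prefixes are listed alphabetically: bromo, chloro, methyl.
Putting it together: 2-bromo-4-chloro-5-methylnonane.

2-bromo-4-chloro-5-methylnonane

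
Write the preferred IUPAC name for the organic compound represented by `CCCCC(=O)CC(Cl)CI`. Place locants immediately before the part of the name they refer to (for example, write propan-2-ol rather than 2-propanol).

The longest carbon chain that includes the carbonyl has 8 carbons, so the parent hydride is octane.
The principal characteristic group is a ketone (C=O on an internal carbon), named with the suffix -one.
Choose the numbering such that numbering from this end puts the carbonyl group at C-4 rather than C-5.
That gives the carbonyl at C-4; a chloro group at C-2; an iodo group at C-1.
Substituent prefixes are cited in alphabetical order (multiplying prefixes like di-/tri- are ignored for ordering).
Putting it together: 2-chloro-1-iodooctan-4-one.

2-chloro-1-iodooctan-4-one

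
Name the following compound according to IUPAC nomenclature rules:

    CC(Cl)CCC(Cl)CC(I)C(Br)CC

The longest carbon chain is 10 atoms: the parent is decane.
Choose the numbering such that the substituent locant set {2,5,7,8} is lower than {3,4,6,9} at the first point of difference.
That gives a bromo group at C-8; chloro groups at C-2 and C-5; an iodo group at C-7.
The substituents are ordered alphabetically, ignoring any di-/tri- multipliers.
Putting it together: 8-bromo-2,5-dichloro-7-iododecane.

8-bromo-2,5-dichloro-7-iododecane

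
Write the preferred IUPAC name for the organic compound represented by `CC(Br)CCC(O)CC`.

The longest carbon chain that includes the –OH group has 7 carbons, so the parent hydride is heptane.
An alcohol (–OH) is the principal characteristic group, giving the suffix -ol.
Choose the numbering such that numbering from this end puts the hydroxyl group at C-3 rather than C-5.
That gives the hydroxyl at C-3; a bromo group at C-6.
Putting it together: 6-bromoheptan-3-ol.

6-bromoheptan-3-ol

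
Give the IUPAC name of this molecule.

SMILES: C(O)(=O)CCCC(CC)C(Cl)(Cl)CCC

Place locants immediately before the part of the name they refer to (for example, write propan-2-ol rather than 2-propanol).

6,6-dichloro-5-ethylnonanoic acid

The longest carbon chain that includes the –COOH group has 9 carbons, so the parent hydride is nonane.
A carboxylic acid (terminal –COOH) is the principal characteristic group, giving the suffix -oic acid.
Choose the numbering such that the carboxylic acid carbon is C-1 by definition.
With this numbering: two chloro groups at C-6; an ethyl group at C-5.
Substituent prefixes are cited in alphabetical order (multiplying prefixes like di-/tri- are ignored for ordering).
The name is 6,6-dichloro-5-ethylnonanoic acid.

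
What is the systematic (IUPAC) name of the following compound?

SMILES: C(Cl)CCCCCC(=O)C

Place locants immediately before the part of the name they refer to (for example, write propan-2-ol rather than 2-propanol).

Counting along the main chain through the carbonyl gives 8 carbons: the parent is octane.
The highest-priority functional group is a ketone (C=O on an internal carbon), so the name ends in -one.
Number the chain so that numbering from this end puts the carbonyl group at C-2 rather than C-7.
With this numbering: the carbonyl at C-2; a chloro group at C-8.
Assembling the pieces gives 8-chlorooctan-2-one.

8-chlorooctan-2-one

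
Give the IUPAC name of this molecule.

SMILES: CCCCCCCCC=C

dec-1-ene

The longest carbon chain that includes the multiple bond has 10 carbons, so the parent hydride is decane.
The chain contains a C=C double bond, so the unsaturation ending is -ene.
Choose the numbering such that numbering from this end puts the double bond at C-1 rather than C-9.
This places the double bond between C-1 and C-2.
The name is dec-1-ene.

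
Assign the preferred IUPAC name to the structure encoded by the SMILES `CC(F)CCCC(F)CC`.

2,6-difluorooctane

The parent chain contains 8 carbons (octane).
Choose the numbering such that the substituent locant set {2,6} is lower than {3,7} at the first point of difference.
This places fluoro groups at C-2 and C-6.
Putting it together: 2,6-difluorooctane.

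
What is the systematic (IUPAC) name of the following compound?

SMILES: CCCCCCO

hexan-1-ol

The longest chain bearing the –OH group is 6 carbons long (hexane).
The highest-priority functional group is an alcohol (–OH), so the name ends in -ol.
Choose the numbering such that numbering from this end puts the hydroxyl group at C-1 rather than C-6.
With this numbering: the hydroxyl at C-1.
Putting it together: hexan-1-ol.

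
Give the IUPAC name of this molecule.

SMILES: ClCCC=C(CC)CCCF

1-chloro-4-ethyl-7-fluorohept-3-ene

The longest chain bearing the multiple bond is 7 carbons long (heptane).
A C=C double bond in the chain gives the infix -ene-.
The numbering direction is chosen so that numbering from this end puts the double bond at C-3 rather than C-4.
With this numbering: the double bond between C-3 and C-4; a chloro group at C-1; an ethyl group at C-4; a fluoro group at C-7.
Substituent prefixes are cited in alphabetical order (multiplying prefixes like di-/tri- are ignored for ordering).
Assembling the pieces gives 1-chloro-4-ethyl-7-fluorohept-3-ene.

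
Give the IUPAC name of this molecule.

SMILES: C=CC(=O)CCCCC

oct-1-en-3-one

The longest chain bearing the carbonyl and the multiple bond is 8 carbons long (octane).
The principal characteristic group is a ketone (C=O on an internal carbon), named with the suffix -one.
There is one C=C double bond, indicated by the ending -ene.
Number the chain so that numbering from this end puts the carbonyl group at C-3 rather than C-6.
This places the carbonyl at C-3; the double bond between C-1 and C-2.
Assembling the pieces gives oct-1-en-3-one.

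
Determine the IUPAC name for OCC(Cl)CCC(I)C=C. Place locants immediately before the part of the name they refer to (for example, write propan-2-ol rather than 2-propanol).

2-chloro-5-iodohept-6-en-1-ol

Counting along the main chain through the –OH group and the multiple bond gives 7 carbons: the parent is heptane.
An alcohol (–OH) is the principal characteristic group, giving the suffix -ol.
There is one C=C double bond, indicated by the ending -ene.
Choose the numbering such that numbering from this end puts the hydroxyl group at C-1 rather than C-7.
With this numbering: the hydroxyl at C-1; the double bond between C-6 and C-7; a chloro group at C-2; an iodo group at C-5.
Prefixes are listed alphabetically: chloro, iodo.
Putting it together: 2-chloro-5-iodohept-6-en-1-ol.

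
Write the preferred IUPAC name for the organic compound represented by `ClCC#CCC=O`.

5-chloropent-3-ynal

The longest carbon chain that includes the –CHO group and the multiple bond has 5 carbons, so the parent hydride is pentane.
An aldehyde (terminal –CHO) is the principal characteristic group, giving the suffix -al.
The chain contains a C≡C triple bond, so the unsaturation ending is -yne.
Choose the numbering such that the aldehyde carbon is C-1 by definition.
This places the triple bond between C-3 and C-4; a chloro group at C-5.
Assembling the pieces gives 5-chloropent-3-ynal.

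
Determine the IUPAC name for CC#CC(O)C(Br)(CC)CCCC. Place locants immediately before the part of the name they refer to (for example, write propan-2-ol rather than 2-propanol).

The longest chain bearing the –OH group and the multiple bond is 9 carbons long (nonane).
The highest-priority functional group is an alcohol (–OH), so the name ends in -ol.
There is one C≡C triple bond, indicated by the ending -yne.
Number the chain so that numbering from this end puts the hydroxyl group at C-4 rather than C-6.
That gives the hydroxyl at C-4; the triple bond between C-2 and C-3; a bromo group at C-5; an ethyl group at C-5.
The substituents are ordered alphabetically, ignoring any di-/tri- multipliers.
Putting it together: 5-bromo-5-ethylnon-2-yn-4-ol.

5-bromo-5-ethylnon-2-yn-4-ol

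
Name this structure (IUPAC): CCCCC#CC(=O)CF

The longest carbon chain that includes the carbonyl and the multiple bond has 8 carbons, so the parent hydride is octane.
The highest-priority functional group is a ketone (C=O on an internal carbon), so the name ends in -one.
There is one C≡C triple bond, indicated by the ending -yne.
The numbering direction is chosen so that numbering from this end puts the carbonyl group at C-2 rather than C-7.
With this numbering: the carbonyl at C-2; the triple bond between C-3 and C-4; a fluoro group at C-1.
The name is 1-fluorooct-3-yn-2-one.

1-fluorooct-3-yn-2-one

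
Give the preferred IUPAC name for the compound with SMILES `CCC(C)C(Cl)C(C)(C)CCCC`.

4-chloro-3,5,5-trimethylnonane

The longest carbon chain is 9 atoms: the parent is nonane.
Number the chain so that the substituent locant set {3,4,5,5} is lower than {5,5,6,7} at the first point of difference.
This places a chloro group at C-4; methyl groups at C-3 and C-5 (×2).
Substituent prefixes are cited in alphabetical order (multiplying prefixes like di-/tri- are ignored for ordering).
Assembling the pieces gives 4-chloro-3,5,5-trimethylnonane.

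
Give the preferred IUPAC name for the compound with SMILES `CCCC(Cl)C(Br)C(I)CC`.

The longest continuous carbon chain has 8 atoms, so the parent hydride is octane.
Number the chain so that the substituent locant set {3,4,5} is lower than {4,5,6} at the first point of difference.
This places a bromo group at C-4; a chloro group at C-5; an iodo group at C-3.
Prefixes are listed alphabetically: bromo, chloro, iodo.
Putting it together: 4-bromo-5-chloro-3-iodooctane.

4-bromo-5-chloro-3-iodooctane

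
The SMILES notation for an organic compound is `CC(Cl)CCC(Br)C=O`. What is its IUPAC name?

2-bromo-5-chlorohexanal

The longest chain bearing the –CHO group is 6 carbons long (hexane).
The highest-priority functional group is an aldehyde (terminal –CHO), so the name ends in -al.
Choose the numbering such that the aldehyde carbon is C-1 by definition.
This places a bromo group at C-2; a chloro group at C-5.
Prefixes are listed alphabetically: bromo, chloro.
The name is 2-bromo-5-chlorohexanal.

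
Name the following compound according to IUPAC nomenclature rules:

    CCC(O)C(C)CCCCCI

The longest carbon chain that includes the –OH group has 9 carbons, so the parent hydride is nonane.
The highest-priority functional group is an alcohol (–OH), so the name ends in -ol.
The numbering direction is chosen so that numbering from this end puts the hydroxyl group at C-3 rather than C-7.
With this numbering: the hydroxyl at C-3; an iodo group at C-9; a methyl group at C-4.
Prefixes are listed alphabetically: iodo, methyl.
The name is 9-iodo-4-methylnonan-3-ol.

9-iodo-4-methylnonan-3-ol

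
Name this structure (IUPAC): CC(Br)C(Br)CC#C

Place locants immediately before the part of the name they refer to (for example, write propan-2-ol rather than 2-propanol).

The longest carbon chain that includes the multiple bond has 6 carbons, so the parent hydride is hexane.
There is one C≡C triple bond, indicated by the ending -yne.
Choose the numbering such that numbering from this end puts the triple bond at C-1 rather than C-5.
That gives the triple bond between C-1 and C-2; bromo groups at C-4 and C-5.
Assembling the pieces gives 4,5-dibromohex-1-yne.

4,5-dibromohex-1-yne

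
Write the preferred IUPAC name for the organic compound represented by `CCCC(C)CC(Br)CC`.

The longest continuous carbon chain has 8 atoms, so the parent hydride is octane.
Choose the numbering such that the substituent locant set {3,5} is lower than {4,6} at the first point of difference.
With this numbering: a bromo group at C-3; a methyl group at C-5.
Prefixes are listed alphabetically: bromo, methyl.
The name is 3-bromo-5-methyloctane.

3-bromo-5-methyloctane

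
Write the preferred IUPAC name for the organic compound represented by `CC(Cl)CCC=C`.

5-chlorohex-1-ene

The longest chain bearing the multiple bond is 6 carbons long (hexane).
There is one C=C double bond, indicated by the ending -ene.
Choose the numbering such that numbering from this end puts the double bond at C-1 rather than C-5.
With this numbering: the double bond between C-1 and C-2; a chloro group at C-5.
The name is 5-chlorohex-1-ene.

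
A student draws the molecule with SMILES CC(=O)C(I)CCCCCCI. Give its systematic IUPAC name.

The longest carbon chain that includes the carbonyl has 9 carbons, so the parent hydride is nonane.
The principal characteristic group is a ketone (C=O on an internal carbon), named with the suffix -one.
Number the chain so that numbering from this end puts the carbonyl group at C-2 rather than C-8.
With this numbering: the carbonyl at C-2; iodo groups at C-3 and C-9.
Assembling the pieces gives 3,9-diiodononan-2-one.

3,9-diiodononan-2-one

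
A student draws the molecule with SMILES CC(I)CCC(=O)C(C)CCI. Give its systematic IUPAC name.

Counting along the main chain through the carbonyl gives 8 carbons: the parent is octane.
The highest-priority functional group is a ketone (C=O on an internal carbon), so the name ends in -one.
Number the chain so that numbering from this end puts the carbonyl group at C-4 rather than C-5.
With this numbering: the carbonyl at C-4; iodo groups at C-1 and C-7; a methyl group at C-3.
Substituent prefixes are cited in alphabetical order (multiplying prefixes like di-/tri- are ignored for ordering).
Assembling the pieces gives 1,7-diiodo-3-methyloctan-4-one.

1,7-diiodo-3-methyloctan-4-one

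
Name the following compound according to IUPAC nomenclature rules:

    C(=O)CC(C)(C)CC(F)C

5-fluoro-3,3-dimethylhexanal

Counting along the main chain through the –CHO group gives 6 carbons: the parent is hexane.
An aldehyde (terminal –CHO) is the principal characteristic group, giving the suffix -al.
Number the chain so that the aldehyde carbon is C-1 by definition.
With this numbering: a fluoro group at C-5; two methyl groups at C-3.
Prefixes are listed alphabetically: fluoro, methyl.
The name is 5-fluoro-3,3-dimethylhexanal.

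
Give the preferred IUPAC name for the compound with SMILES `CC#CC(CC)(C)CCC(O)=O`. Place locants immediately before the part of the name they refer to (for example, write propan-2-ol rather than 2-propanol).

Counting along the main chain through the –COOH group and the multiple bond gives 7 carbons: the parent is heptane.
The highest-priority functional group is a carboxylic acid (terminal –COOH), so the name ends in -oic acid.
The chain contains a C≡C triple bond, so the unsaturation ending is -yne.
Number the chain so that the carboxylic acid carbon is C-1 by definition.
With this numbering: the triple bond between C-5 and C-6; an ethyl group at C-4; a methyl group at C-4.
The substituents are ordered alphabetically, ignoring any di-/tri- multipliers.
Assembling the pieces gives 4-ethyl-4-methylhept-5-ynoic acid.

4-ethyl-4-methylhept-5-ynoic acid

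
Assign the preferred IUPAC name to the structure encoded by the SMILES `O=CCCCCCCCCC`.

Counting along the main chain through the –CHO group gives 10 carbons: the parent is decane.
The principal characteristic group is an aldehyde (terminal –CHO), named with the suffix -al.
Choose the numbering such that the aldehyde carbon is C-1 by definition.
Putting it together: decanal.

decanal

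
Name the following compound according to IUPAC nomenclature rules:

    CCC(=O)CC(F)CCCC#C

5-fluorodec-9-yn-3-one

The longest carbon chain that includes the carbonyl and the multiple bond has 10 carbons, so the parent hydride is decane.
A ketone (C=O on an internal carbon) is the principal characteristic group, giving the suffix -one.
The chain contains a C≡C triple bond, so the unsaturation ending is -yne.
Choose the numbering such that numbering from this end puts the carbonyl group at C-3 rather than C-8.
That gives the carbonyl at C-3; the triple bond between C-9 and C-10; a fluoro group at C-5.
Putting it together: 5-fluorodec-9-yn-3-one.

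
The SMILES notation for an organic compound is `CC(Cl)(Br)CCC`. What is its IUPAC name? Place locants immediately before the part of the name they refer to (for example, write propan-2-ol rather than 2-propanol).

2-bromo-2-chloropentane

The longest carbon chain is 5 atoms: the parent is pentane.
Number the chain so that the substituent locant set {2,2} is lower than {4,4} at the first point of difference.
That gives a bromo group at C-2; a chloro group at C-2.
The substituents are ordered alphabetically, ignoring any di-/tri- multipliers.
Putting it together: 2-bromo-2-chloropentane.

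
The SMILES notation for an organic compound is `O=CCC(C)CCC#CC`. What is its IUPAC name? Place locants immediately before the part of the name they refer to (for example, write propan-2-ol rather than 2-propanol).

The longest chain bearing the –CHO group and the multiple bond is 8 carbons long (octane).
An aldehyde (terminal –CHO) is the principal characteristic group, giving the suffix -al.
A C≡C triple bond in the chain gives the infix -yne-.
Number the chain so that the aldehyde carbon is C-1 by definition.
This places the triple bond between C-6 and C-7; a methyl group at C-3.
The name is 3-methyloct-6-ynal.

3-methyloct-6-ynal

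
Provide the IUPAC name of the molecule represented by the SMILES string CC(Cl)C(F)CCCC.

The longest carbon chain is 7 atoms: the parent is heptane.
The numbering direction is chosen so that the substituent locant set {2,3} is lower than {5,6} at the first point of difference.
This places a chloro group at C-2; a fluoro group at C-3.
Substituent prefixes are cited in alphabetical order (multiplying prefixes like di-/tri- are ignored for ordering).
The name is 2-chloro-3-fluoroheptane.

2-chloro-3-fluoroheptane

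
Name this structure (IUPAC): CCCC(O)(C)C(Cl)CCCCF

5-chloro-9-fluoro-4-methylnonan-4-ol

The longest chain bearing the –OH group is 9 carbons long (nonane).
An alcohol (–OH) is the principal characteristic group, giving the suffix -ol.
The numbering direction is chosen so that numbering from this end puts the hydroxyl group at C-4 rather than C-6.
That gives the hydroxyl at C-4; a chloro group at C-5; a fluoro group at C-9; a methyl group at C-4.
The substituents are ordered alphabetically, ignoring any di-/tri- multipliers.
Assembling the pieces gives 5-chloro-9-fluoro-4-methylnonan-4-ol.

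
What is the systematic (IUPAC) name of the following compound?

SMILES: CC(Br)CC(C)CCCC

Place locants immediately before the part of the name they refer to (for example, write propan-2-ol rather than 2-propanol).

2-bromo-4-methyloctane

The longest continuous carbon chain has 8 atoms, so the parent hydride is octane.
The numbering direction is chosen so that the substituent locant set {2,4} is lower than {5,7} at the first point of difference.
With this numbering: a bromo group at C-2; a methyl group at C-4.
Substituent prefixes are cited in alphabetical order (multiplying prefixes like di-/tri- are ignored for ordering).
The name is 2-bromo-4-methyloctane.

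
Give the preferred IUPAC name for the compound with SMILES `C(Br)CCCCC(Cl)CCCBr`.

1,9-dibromo-4-chlorononane

The longest continuous carbon chain has 9 atoms, so the parent hydride is nonane.
Number the chain so that the substituent locant set {1,4,9} is lower than {1,6,9} at the first point of difference.
That gives bromo groups at C-1 and C-9; a chloro group at C-4.
The substituents are ordered alphabetically, ignoring any di-/tri- multipliers.
Putting it together: 1,9-dibromo-4-chlorononane.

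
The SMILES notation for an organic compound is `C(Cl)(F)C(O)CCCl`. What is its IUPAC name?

1,4-dichloro-1-fluorobutan-2-ol

The longest chain bearing the –OH group is 4 carbons long (butane).
The principal characteristic group is an alcohol (–OH), named with the suffix -ol.
Number the chain so that numbering from this end puts the hydroxyl group at C-2 rather than C-3.
With this numbering: the hydroxyl at C-2; chloro groups at C-1 and C-4; a fluoro group at C-1.
The substituents are ordered alphabetically, ignoring any di-/tri- multipliers.
Assembling the pieces gives 1,4-dichloro-1-fluorobutan-2-ol.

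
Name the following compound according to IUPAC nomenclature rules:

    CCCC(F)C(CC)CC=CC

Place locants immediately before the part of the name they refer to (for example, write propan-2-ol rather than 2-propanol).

Counting along the main chain through the multiple bond gives 9 carbons: the parent is nonane.
The chain contains a C=C double bond, so the unsaturation ending is -ene.
Number the chain so that numbering from this end puts the double bond at C-2 rather than C-7.
This places the double bond between C-2 and C-3; an ethyl group at C-5; a fluoro group at C-6.
Substituent prefixes are cited in alphabetical order (multiplying prefixes like di-/tri- are ignored for ordering).
Assembling the pieces gives 5-ethyl-6-fluoronon-2-ene.

5-ethyl-6-fluoronon-2-ene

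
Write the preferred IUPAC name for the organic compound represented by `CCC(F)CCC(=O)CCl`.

1-chloro-5-fluoroheptan-2-one

The longest carbon chain that includes the carbonyl has 7 carbons, so the parent hydride is heptane.
The highest-priority functional group is a ketone (C=O on an internal carbon), so the name ends in -one.
Number the chain so that numbering from this end puts the carbonyl group at C-2 rather than C-6.
This places the carbonyl at C-2; a chloro group at C-1; a fluoro group at C-5.
Substituent prefixes are cited in alphabetical order (multiplying prefixes like di-/tri- are ignored for ordering).
The name is 1-chloro-5-fluoroheptan-2-one.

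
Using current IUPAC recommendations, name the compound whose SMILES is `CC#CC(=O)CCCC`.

Counting along the main chain through the carbonyl and the multiple bond gives 8 carbons: the parent is octane.
The highest-priority functional group is a ketone (C=O on an internal carbon), so the name ends in -one.
The chain contains a C≡C triple bond, so the unsaturation ending is -yne.
The numbering direction is chosen so that numbering from this end puts the carbonyl group at C-4 rather than C-5.
This places the carbonyl at C-4; the triple bond between C-2 and C-3.
Putting it together: oct-2-yn-4-one.

oct-2-yn-4-one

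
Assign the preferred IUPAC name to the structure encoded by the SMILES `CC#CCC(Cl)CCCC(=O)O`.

The longest chain bearing the –COOH group and the multiple bond is 9 carbons long (nonane).
The highest-priority functional group is a carboxylic acid (terminal –COOH), so the name ends in -oic acid.
A C≡C triple bond in the chain gives the infix -yne-.
Number the chain so that the carboxylic acid carbon is C-1 by definition.
This places the triple bond between C-7 and C-8; a chloro group at C-5.
Putting it together: 5-chloronon-7-ynoic acid.

5-chloronon-7-ynoic acid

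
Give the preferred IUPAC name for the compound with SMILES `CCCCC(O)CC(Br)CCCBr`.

7,10-dibromodecan-5-ol

The longest chain bearing the –OH group is 10 carbons long (decane).
The highest-priority functional group is an alcohol (–OH), so the name ends in -ol.
The numbering direction is chosen so that numbering from this end puts the hydroxyl group at C-5 rather than C-6.
That gives the hydroxyl at C-5; bromo groups at C-7 and C-10.
Putting it together: 7,10-dibromodecan-5-ol.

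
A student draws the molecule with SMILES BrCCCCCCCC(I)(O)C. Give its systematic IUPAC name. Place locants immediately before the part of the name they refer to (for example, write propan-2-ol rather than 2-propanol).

Counting along the main chain through the –OH group gives 9 carbons: the parent is nonane.
An alcohol (–OH) is the principal characteristic group, giving the suffix -ol.
The numbering direction is chosen so that numbering from this end puts the hydroxyl group at C-2 rather than C-8.
With this numbering: the hydroxyl at C-2; a bromo group at C-9; an iodo group at C-2.
The substituents are ordered alphabetically, ignoring any di-/tri- multipliers.
The name is 9-bromo-2-iodononan-2-ol.

9-bromo-2-iodononan-2-ol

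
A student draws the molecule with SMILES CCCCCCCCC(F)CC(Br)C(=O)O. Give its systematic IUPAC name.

2-bromo-4-fluorododecanoic acid

The longest chain bearing the –COOH group is 12 carbons long (dodecane).
A carboxylic acid (terminal –COOH) is the principal characteristic group, giving the suffix -oic acid.
Choose the numbering such that the carboxylic acid carbon is C-1 by definition.
With this numbering: a bromo group at C-2; a fluoro group at C-4.
The substituents are ordered alphabetically, ignoring any di-/tri- multipliers.
Assembling the pieces gives 2-bromo-4-fluorododecanoic acid.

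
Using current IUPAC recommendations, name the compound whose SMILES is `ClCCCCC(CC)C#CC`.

The longest carbon chain that includes the multiple bond has 8 carbons, so the parent hydride is octane.
The chain contains a C≡C triple bond, so the unsaturation ending is -yne.
Choose the numbering such that numbering from this end puts the triple bond at C-2 rather than C-6.
This places the triple bond between C-2 and C-3; a chloro group at C-8; an ethyl group at C-4.
The substituents are ordered alphabetically, ignoring any di-/tri- multipliers.
Assembling the pieces gives 8-chloro-4-ethyloct-2-yne.

8-chloro-4-ethyloct-2-yne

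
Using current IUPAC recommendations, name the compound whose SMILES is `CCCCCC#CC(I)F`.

1-fluoro-1-iodooct-2-yne

The longest carbon chain that includes the multiple bond has 8 carbons, so the parent hydride is octane.
There is one C≡C triple bond, indicated by the ending -yne.
The numbering direction is chosen so that numbering from this end puts the triple bond at C-2 rather than C-6.
This places the triple bond between C-2 and C-3; a fluoro group at C-1; an iodo group at C-1.
Substituent prefixes are cited in alphabetical order (multiplying prefixes like di-/tri- are ignored for ordering).
Putting it together: 1-fluoro-1-iodooct-2-yne.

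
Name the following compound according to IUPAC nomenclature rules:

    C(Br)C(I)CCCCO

6-bromo-5-iodohexan-1-ol

The longest carbon chain that includes the –OH group has 6 carbons, so the parent hydride is hexane.
An alcohol (–OH) is the principal characteristic group, giving the suffix -ol.
Choose the numbering such that numbering from this end puts the hydroxyl group at C-1 rather than C-6.
With this numbering: the hydroxyl at C-1; a bromo group at C-6; an iodo group at C-5.
The substituents are ordered alphabetically, ignoring any di-/tri- multipliers.
Assembling the pieces gives 6-bromo-5-iodohexan-1-ol.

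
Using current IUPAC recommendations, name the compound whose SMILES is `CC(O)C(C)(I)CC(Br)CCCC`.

5-bromo-3-iodo-3-methylnonan-2-ol

The longest chain bearing the –OH group is 9 carbons long (nonane).
The highest-priority functional group is an alcohol (–OH), so the name ends in -ol.
The numbering direction is chosen so that numbering from this end puts the hydroxyl group at C-2 rather than C-8.
That gives the hydroxyl at C-2; a bromo group at C-5; an iodo group at C-3; a methyl group at C-3.
The substituents are ordered alphabetically, ignoring any di-/tri- multipliers.
Assembling the pieces gives 5-bromo-3-iodo-3-methylnonan-2-ol.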